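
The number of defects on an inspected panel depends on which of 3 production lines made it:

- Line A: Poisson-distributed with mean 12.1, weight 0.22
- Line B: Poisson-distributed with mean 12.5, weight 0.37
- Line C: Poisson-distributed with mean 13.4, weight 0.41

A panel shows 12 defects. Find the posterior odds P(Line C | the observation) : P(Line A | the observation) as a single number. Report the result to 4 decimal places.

1.7283

Posterior odds = (P(Z=i) f_i(x)) / (P(Z=j) f_j(x)); the normalising sum cancels.
Component likelihoods at x = 12 defects:
  p_A = e^(−12.1)·12.1^12/12! = 0.114321
  p_B = e^(−12.5)·12.5^12/12! = 0.113215
  p_C = e^(−13.4)·13.4^12/12! = 0.106017
Odds = (0.41/0.22) × (0.106017/0.114321) = 1.86364 × 0.927364 ≈ 1.7283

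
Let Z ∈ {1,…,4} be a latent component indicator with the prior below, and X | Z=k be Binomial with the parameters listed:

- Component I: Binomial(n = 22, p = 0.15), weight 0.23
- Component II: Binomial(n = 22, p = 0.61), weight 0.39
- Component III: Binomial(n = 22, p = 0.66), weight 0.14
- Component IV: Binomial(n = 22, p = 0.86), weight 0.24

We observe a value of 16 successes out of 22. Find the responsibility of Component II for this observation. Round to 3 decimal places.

P(component k | x) = π_k·f_k(x) / marginal(x), where marginal(x) = Σ_j π_j·f_j(x).
Component likelihoods at x = 16 successes out of 22:
  L_I = C(22,16)·0.15^16·0.85^6 = 74613·6.56841e-14·0.37715 = 1.84837e-09
  L_II = C(22,16)·0.61^16·0.39^6 = 74613·0.000367517·0.00351874 = 0.0964894
  L_III = C(22,16)·0.66^16·0.34^6 = 74613·0.00129629·0.0015448 = 0.149414
  L_IV = C(22,16)·0.86^16·0.14^6 = 74613·0.0895314·7.52954e-06 = 0.0502988
Multiply by the mixture weights:
  π_I·L_I = 0.23 × 1.84837e-09 = 4.25124e-10
  π_II·L_II = 0.39 × 0.0964894 = 0.0376309
  π_III·L_III = 0.14 × 0.149414 = 0.0209179
  π_IV·L_IV = 0.24 × 0.0502988 = 0.0120717
Evidence: 4.25124e-10 + 0.0376309 + 0.0209179 + 0.0120717 = 0.0706205
P(Component II | 16 successes out of 22) ≈ 0.533

0.533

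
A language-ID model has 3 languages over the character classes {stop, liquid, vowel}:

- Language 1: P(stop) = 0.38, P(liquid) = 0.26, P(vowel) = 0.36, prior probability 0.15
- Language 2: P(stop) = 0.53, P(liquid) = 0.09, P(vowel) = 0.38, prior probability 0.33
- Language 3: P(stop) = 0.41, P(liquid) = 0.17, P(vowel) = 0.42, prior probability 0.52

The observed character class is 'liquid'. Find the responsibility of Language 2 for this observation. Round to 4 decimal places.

By Bayes' theorem, P(k | x) = π_k f_k(x) / Σ_j π_j f_j(x).
Evaluate each component's likelihood at the observed value:
  L_1 = P(liquid | comp) = 0.26
  L_2 = P(liquid | comp) = 0.09
  L_3 = P(liquid | comp) = 0.17
Prior × likelihood for each component:
  π_1·L_1 = 0.15 × 0.26 = 0.039
  π_2·L_2 = 0.33 × 0.09 = 0.0297
  π_3·L_3 = 0.52 × 0.17 = 0.0884
Evidence: 0.039 + 0.0297 + 0.0884 = 0.1571
So the posterior for Language 2 is 0.0297 / 0.1571 ≈ 0.1891.

0.1891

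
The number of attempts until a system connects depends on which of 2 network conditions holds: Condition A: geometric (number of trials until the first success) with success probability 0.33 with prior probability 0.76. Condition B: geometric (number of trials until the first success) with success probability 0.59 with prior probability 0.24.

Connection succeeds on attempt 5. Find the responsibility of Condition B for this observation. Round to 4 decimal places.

The responsibility of component k is π_k f_k(x) divided by Σ_j π_j f_j(x).
Component likelihoods at x = 5:
  L_A = 0.33·(1−0.33)^4 = 0.33·0.201511 = 0.0664987
  L_B = 0.59·(1−0.59)^4 = 0.59·0.0282576 = 0.016672
Multiply by the mixture weights:
  π_A·L_A = 0.76 × 0.0664987 = 0.050539
  π_B·L_B = 0.24 × 0.016672 = 0.00400128
Marginal: 0.050539 + 0.00400128 = 0.0545403
So the posterior for Condition B is 0.00400128 / 0.0545403 ≈ 0.0734.

0.0734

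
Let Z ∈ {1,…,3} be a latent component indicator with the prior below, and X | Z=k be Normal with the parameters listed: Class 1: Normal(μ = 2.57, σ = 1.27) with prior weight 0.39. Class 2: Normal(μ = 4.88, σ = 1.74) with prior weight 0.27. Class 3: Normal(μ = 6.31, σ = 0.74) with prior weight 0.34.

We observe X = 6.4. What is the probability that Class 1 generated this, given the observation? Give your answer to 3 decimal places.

0.006

Apply Bayes' rule: the posterior for each component is proportional to its prior times its likelihood at x.
Component likelihoods at x = 6.4:
  L_1 = 0.0033282
  L_2 = 0.15655
  L_3 = 0.535139
Prior × likelihood for each component:
  P(Z=1)·L_1 = 0.39 × 0.0033282 = 0.001298
  P(Z=2)·L_2 = 0.27 × 0.15655 = 0.0422685
  P(Z=3)·L_3 = 0.34 × 0.535139 = 0.181947
Sum: 0.001298 + 0.0422685 + 0.181947 = 0.225514
Responsibility of Class 1: 0.001298 / 0.225514 ≈ 0.006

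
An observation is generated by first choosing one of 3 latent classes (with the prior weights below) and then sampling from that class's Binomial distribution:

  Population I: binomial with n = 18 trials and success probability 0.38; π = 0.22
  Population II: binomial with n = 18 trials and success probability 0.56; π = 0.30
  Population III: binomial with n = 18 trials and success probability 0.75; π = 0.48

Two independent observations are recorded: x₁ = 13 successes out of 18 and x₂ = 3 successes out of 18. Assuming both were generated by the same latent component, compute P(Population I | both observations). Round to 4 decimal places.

The responsibility of component k is w_k f_k(x) divided by Σ_j w_j f_j(x).
Since both observations come from the same component, the likelihood for component k is f_k(x₁)·f_k(x₂).
  L_I = [C(18,13)·0.38^13·0.62^5 = 8568·3.44498e-06·0.0916133 = 0.00270411] × [0.0344284] = 9.30981e-05
  L_II = [C(18,13)·0.56^13·0.44^5 = 8568·0.000532653·0.0164916 = 0.075264] × [0.000642753] = 4.83762e-05
  L_III = [C(18,13)·0.75^13·0.25^5 = 8568·0.0237573·0.000976562 = 0.198781] × [3.20608e-07] = 6.37309e-08
Multiply by the mixture weights:
  w_I·L_I = 0.22 × 9.30981e-05 = 2.04816e-05
  w_II·L_II = 0.30 × 4.83762e-05 = 1.45129e-05
  w_III·L_III = 0.48 × 6.37309e-08 = 3.05908e-08
Marginal: 2.04816e-05 + 1.45129e-05 + 3.05908e-08 = 3.5025e-05
Responsibility of Population I: 2.04816e-05 / 3.5025e-05 ≈ 0.5848

0.5848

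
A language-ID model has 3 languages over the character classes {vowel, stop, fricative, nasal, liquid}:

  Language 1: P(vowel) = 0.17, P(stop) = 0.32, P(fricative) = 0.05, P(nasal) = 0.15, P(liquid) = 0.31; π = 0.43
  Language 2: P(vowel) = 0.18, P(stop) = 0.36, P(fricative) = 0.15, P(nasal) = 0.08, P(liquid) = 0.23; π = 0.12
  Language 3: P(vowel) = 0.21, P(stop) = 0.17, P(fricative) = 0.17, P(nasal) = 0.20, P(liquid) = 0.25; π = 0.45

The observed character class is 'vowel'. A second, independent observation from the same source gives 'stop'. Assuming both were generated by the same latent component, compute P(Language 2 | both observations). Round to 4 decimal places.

0.1646

The responsibility of component k is w_k f_k(x) divided by Σ_j w_j f_j(x).
Since both observations come from the same component, the likelihood for component k is f_k(x₁)·f_k(x₂).
  L_1 = [P(vowel | comp) = 0.17] × [0.32] = 0.0544
  L_2 = [P(vowel | comp) = 0.18] × [0.36] = 0.0648
  L_3 = [P(vowel | comp) = 0.21] × [0.17] = 0.0357
Prior × likelihood for each component:
  w_1·L_1 = 0.43 × 0.0544 = 0.023392
  w_2·L_2 = 0.12 × 0.0648 = 0.007776
  w_3·L_3 = 0.45 × 0.0357 = 0.016065
Marginal: 0.023392 + 0.007776 + 0.016065 = 0.047233
P(Language 2 | x) = 0.007776 / 0.047233 ≈ 0.1646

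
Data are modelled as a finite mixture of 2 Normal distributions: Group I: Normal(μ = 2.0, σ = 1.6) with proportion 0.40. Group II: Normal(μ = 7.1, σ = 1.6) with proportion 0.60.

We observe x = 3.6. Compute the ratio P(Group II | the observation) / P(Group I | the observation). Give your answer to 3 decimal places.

0.226

The posterior odds equal the prior odds times the likelihood ratio: (π_i/π_j)·(f_i(x)/f_j(x)).
Component likelihoods at x = 3.6:
  p_I = (1/(1.6·√(2π)))·exp(−(3.6−2.0)²/(2·1.6²)) = 0.249339·exp(-0.50000) = 0.151232
  p_II = (1/(1.6·√(2π)))·exp(−(3.6−7.1)²/(2·1.6²)) = 0.249339·exp(-2.39258) = 0.022788
Odds = (0.60/0.40) × (0.022788/0.151232) = 1.5 × 0.150683 ≈ 0.226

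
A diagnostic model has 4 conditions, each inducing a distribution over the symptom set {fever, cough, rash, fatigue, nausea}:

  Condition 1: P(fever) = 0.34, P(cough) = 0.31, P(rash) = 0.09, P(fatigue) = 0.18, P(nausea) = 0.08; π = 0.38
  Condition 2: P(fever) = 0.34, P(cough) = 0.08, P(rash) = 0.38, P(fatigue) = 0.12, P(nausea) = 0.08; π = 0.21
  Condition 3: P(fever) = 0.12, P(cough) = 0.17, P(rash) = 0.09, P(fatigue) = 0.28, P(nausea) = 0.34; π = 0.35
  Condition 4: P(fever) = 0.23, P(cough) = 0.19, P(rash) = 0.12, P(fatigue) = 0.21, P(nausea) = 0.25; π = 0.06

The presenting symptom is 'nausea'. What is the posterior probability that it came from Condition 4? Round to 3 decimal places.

By Bayes' theorem, P(k | x) = π_k f_k(x) / Σ_j π_j f_j(x).
Evaluate each component's likelihood at the observed value:
  f_1 = 0.08
  f_2 = 0.08
  f_3 = 0.34
  f_4 = 0.25
Multiply by the mixture weights:
  π_1·f_1 = 0.38 × 0.08 = 0.0304
  π_2·f_2 = 0.21 × 0.08 = 0.0168
  π_3·f_3 = 0.35 × 0.34 = 0.119
  π_4·f_4 = 0.06 × 0.25 = 0.015
Denominator: 0.0304 + 0.0168 + 0.119 + 0.015 = 0.1812
Responsibility of Condition 4: 0.015 / 0.1812 ≈ 0.083

0.083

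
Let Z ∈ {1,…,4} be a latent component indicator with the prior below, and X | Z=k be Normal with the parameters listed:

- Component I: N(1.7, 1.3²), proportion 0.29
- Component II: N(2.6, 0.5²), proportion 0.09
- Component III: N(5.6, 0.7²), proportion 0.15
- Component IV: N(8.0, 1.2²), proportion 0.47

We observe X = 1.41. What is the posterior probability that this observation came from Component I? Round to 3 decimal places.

0.954

Posterior ∝ prior × likelihood, so P(k | x) ∝ π_k f_k(x); normalise over all components.
Component likelihoods at x = 1.41:
  p_I = (1/(1.3·√(2π)))·exp(−(1.41−1.7)²/(2·1.3²)) = 0.306879·exp(-0.02488) = 0.299337
  p_II = (1/(0.5·√(2π)))·exp(−(1.41−2.6)²/(2·0.5²)) = 0.797885·exp(-2.83220) = 0.046982
  p_III = (1/(0.7·√(2π)))·exp(−(1.41−5.6)²/(2·0.7²)) = 0.569918·exp(-17.91439) = 9.45567e-09
  p_IV = (1/(1.2·√(2π)))·exp(−(1.41−8.0)²/(2·1.2²)) = 0.332452·exp(-15.07920) = 9.39539e-08
Prior × likelihood for each component:
  π_I·p_I = 0.29 × 0.299337 = 0.0868078
  π_II·p_II = 0.09 × 0.046982 = 0.00422838
  π_III·p_III = 0.15 × 9.45567e-09 = 1.41835e-09
  π_IV·p_IV = 0.47 × 9.39539e-08 = 4.41583e-08
Marginal: 0.0868078 + 0.00422838 + 1.41835e-09 + 4.41583e-08 = 0.0910362
P(Component I | the observation) ≈ 0.954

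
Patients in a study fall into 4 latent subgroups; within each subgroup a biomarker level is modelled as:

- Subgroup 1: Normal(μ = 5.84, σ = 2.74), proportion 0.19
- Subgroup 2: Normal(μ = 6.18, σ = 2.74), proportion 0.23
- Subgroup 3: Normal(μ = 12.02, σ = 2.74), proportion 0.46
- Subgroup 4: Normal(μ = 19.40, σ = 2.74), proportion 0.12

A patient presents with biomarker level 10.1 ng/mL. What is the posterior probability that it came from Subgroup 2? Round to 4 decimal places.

The responsibility of component k is π_k f_k(x) divided by Σ_j π_j f_j(x).
Normal densities:
  f_1 = 0.0434775
  f_2 = 0.0523247
  f_3 = 0.113903
  f_4 = 0.000458725
Weight by the priors:
  π_1·f_1 = 0.19 × 0.0434775 = 0.00826072
  π_2·f_2 = 0.23 × 0.0523247 = 0.0120347
  π_3·f_3 = 0.46 × 0.113903 = 0.0523954
  π_4·f_4 = 0.12 × 0.000458725 = 5.5047e-05
Marginal: 0.00826072 + 0.0120347 + 0.0523954 + 5.5047e-05 = 0.0727459
P(Subgroup 2 | the observation) = 0.0120347 / 0.0727459 ≈ 0.1654

0.1654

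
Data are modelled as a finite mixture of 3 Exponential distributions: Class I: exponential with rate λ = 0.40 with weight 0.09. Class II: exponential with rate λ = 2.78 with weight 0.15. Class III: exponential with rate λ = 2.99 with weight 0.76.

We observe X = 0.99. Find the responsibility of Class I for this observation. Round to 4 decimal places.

0.1437

The responsibility of component k is π_k f_k(x) divided by Σ_j π_j f_j(x).
Exponential densities:
  p_I = 0.269203
  p_II = 0.177329
  p_III = 0.154923
Weight by the priors:
  π_I·p_I = 0.09 × 0.269203 = 0.0242282
  π_II·p_II = 0.15 × 0.177329 = 0.0265993
  π_III·p_III = 0.76 × 0.154923 = 0.117742
Marginal: 0.0242282 + 0.0265993 + 0.117742 = 0.168569
P(Class I | the observation) = 0.0242282 / 0.168569 ≈ 0.1437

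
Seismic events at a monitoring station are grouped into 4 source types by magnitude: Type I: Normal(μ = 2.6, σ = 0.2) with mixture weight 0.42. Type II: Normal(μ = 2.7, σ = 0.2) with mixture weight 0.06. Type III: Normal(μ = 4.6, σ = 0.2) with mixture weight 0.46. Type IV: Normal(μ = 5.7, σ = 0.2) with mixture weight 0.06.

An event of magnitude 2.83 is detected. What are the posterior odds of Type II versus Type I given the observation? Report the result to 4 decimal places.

Only the two components matter; the odds are (P(Z=i) f_i(x)) / (P(Z=j) f_j(x)).
Evaluate each component's likelihood at the observed value:
  f_I = 1.02968
  f_II = 1.61486
  f_III = 1.96049e-17
  f_IV = 3.84041e-45
Posterior odds = (P(Z=II)·f_II) / (P(Z=I)·f_I) = (0.06·1.61486) / (0.42·1.02968) = 0.0968917 / 0.432466 ≈ 0.2240

0.2240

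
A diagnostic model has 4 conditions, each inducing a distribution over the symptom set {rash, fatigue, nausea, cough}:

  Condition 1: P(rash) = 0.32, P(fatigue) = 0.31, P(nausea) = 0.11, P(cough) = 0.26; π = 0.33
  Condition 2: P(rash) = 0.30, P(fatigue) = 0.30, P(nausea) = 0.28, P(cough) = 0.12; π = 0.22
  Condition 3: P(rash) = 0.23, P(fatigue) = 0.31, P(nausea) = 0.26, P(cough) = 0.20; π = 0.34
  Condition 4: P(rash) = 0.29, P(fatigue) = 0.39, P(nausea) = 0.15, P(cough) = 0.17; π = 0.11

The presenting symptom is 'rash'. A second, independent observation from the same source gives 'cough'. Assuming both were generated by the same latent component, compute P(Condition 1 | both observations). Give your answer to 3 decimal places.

0.486

P(component k | x) = w_k·f_k(x) / marginal(x), where marginal(x) = Σ_j w_j·f_j(x).
Since both observations come from the same component, the likelihood for component k is f_k(x₁)·f_k(x₂).
  p_1 = [P(rash | comp) = 0.32] × [0.26] = 0.0832
  p_2 = [P(rash | comp) = 0.30] × [0.12] = 0.036
  p_3 = [P(rash | comp) = 0.23] × [0.2] = 0.046
  p_4 = [P(rash | comp) = 0.29] × [0.17] = 0.0493
Unnormalised posteriors:
  w_1·p_1 = 0.33 × 0.0832 = 0.027456
  w_2·p_2 = 0.22 × 0.036 = 0.00792
  w_3·p_3 = 0.34 × 0.046 = 0.01564
  w_4·p_4 = 0.11 × 0.0493 = 0.005423
Marginal: 0.027456 + 0.00792 + 0.01564 + 0.005423 = 0.056439
So the posterior for Condition 1 is 0.027456 / 0.056439 ≈ 0.486.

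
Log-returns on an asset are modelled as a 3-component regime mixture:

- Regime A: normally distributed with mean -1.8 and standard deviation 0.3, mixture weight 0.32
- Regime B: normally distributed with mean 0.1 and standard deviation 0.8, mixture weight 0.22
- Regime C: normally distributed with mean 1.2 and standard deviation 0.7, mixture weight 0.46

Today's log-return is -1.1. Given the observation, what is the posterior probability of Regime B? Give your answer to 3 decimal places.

0.550

Posterior ∝ prior × likelihood, so P(k | x) ∝ π_k f_k(x); normalise over all components.
Component likelihoods at x = -1.1:
  p_A = (1/(0.3·√(2π)))·exp(−(-1.1−-1.8)²/(2·0.3²)) = 1.329808·exp(-2.72222) = 0.0874063
  p_B = (1/(0.8·√(2π)))·exp(−(-1.1−0.1)²/(2·0.8²)) = 0.498678·exp(-1.12500) = 0.161897
  p_C = (1/(0.7·√(2π)))·exp(−(-1.1−1.2)²/(2·0.7²)) = 0.569918·exp(-5.39796) = 0.00257934
Prior × likelihood for each component:
  π_A·p_A = 0.32 × 0.0874063 = 0.02797
  π_B·p_B = 0.22 × 0.161897 = 0.0356173
  π_C·p_C = 0.46 × 0.00257934 = 0.0011865
Sum: 0.02797 + 0.0356173 + 0.0011865 = 0.0647738
P(Regime B | x) ≈ 0.550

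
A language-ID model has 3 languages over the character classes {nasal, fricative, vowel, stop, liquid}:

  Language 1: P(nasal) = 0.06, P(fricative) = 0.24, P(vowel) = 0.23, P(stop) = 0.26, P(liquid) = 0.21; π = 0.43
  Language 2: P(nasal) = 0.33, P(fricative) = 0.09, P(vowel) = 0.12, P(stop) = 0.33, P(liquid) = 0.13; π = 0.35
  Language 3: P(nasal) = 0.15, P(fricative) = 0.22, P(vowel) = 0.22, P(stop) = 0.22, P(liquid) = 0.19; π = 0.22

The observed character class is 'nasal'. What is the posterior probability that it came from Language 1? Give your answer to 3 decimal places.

By Bayes' theorem, P(k | x) = π_k f_k(x) / Σ_j π_j f_j(x).
Component likelihoods at x = 'nasal':
  f_1 = P(nasal | comp) = 0.06
  f_2 = P(nasal | comp) = 0.33
  f_3 = P(nasal | comp) = 0.15
Unnormalised posteriors:
  π_1·f_1 = 0.43 × 0.06 = 0.0258
  π_2·f_2 = 0.35 × 0.33 = 0.1155
  π_3·f_3 = 0.22 × 0.15 = 0.033
Marginal: 0.0258 + 0.1155 + 0.033 = 0.1743
P(Language 1 | the observation) ≈ 0.148

0.148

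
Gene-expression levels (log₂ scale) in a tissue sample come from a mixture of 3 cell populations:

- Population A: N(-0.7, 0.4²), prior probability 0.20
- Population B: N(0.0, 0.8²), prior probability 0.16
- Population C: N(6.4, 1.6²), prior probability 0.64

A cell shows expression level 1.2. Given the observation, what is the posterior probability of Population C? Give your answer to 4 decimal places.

0.0304

P(component k | x) = w_k·f_k(x) / marginal(x), where marginal(x) = Σ_j w_j·f_j(x).
Normal densities:
  L_A = 1.25738e-05
  L_B = 0.161897
  L_C = 0.00126816
Prior × likelihood for each component:
  w_A·L_A = 0.20 × 1.25738e-05 = 2.51475e-06
  w_B·L_B = 0.16 × 0.161897 = 0.0259035
  w_C·L_C = 0.64 × 0.00126816 = 0.000811619
Marginal: 2.51475e-06 + 0.0259035 + 0.000811619 = 0.0267177
So the posterior for Population C is 0.000811619 / 0.0267177 ≈ 0.0304.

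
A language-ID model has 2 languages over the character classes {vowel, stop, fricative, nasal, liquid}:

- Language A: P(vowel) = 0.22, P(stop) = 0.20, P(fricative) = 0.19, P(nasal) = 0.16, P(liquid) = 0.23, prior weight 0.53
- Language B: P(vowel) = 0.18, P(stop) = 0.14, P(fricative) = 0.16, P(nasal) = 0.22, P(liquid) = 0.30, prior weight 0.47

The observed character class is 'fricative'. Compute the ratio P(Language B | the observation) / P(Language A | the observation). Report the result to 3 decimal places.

0.747

Posterior odds = (π_i f_i(x)) / (π_j f_j(x)); the normalising sum cancels.
Evaluate each component's likelihood at the observed value:
  p_A = 0.19
  p_B = 0.16
Odds = (0.47/0.53) × (0.16/0.19) = 0.886792 × 0.842105 ≈ 0.747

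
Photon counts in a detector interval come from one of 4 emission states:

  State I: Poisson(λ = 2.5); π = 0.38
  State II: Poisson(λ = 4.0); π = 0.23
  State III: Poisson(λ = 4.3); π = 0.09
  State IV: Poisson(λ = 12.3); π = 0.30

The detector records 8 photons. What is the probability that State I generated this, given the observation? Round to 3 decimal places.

0.040

The responsibility of component k is π_k f_k(x) divided by Σ_j π_j f_j(x).
Poisson probabilities:
  p_I = e^(−2.5)·2.5^8/8! = 0.00310644
  p_II = e^(−4.0)·4.0^8/8! = 0.0297702
  p_III = e^(−4.3)·4.3^8/8! = 0.0393333
  p_IV = e^(−12.3)·12.3^8/8! = 0.0591423
Multiply by the mixture weights:
  π_I·p_I = 0.38 × 0.00310644 = 0.00118045
  π_II·p_II = 0.23 × 0.0297702 = 0.00684714
  π_III·p_III = 0.09 × 0.0393333 = 0.00354
  π_IV·p_IV = 0.30 × 0.0591423 = 0.0177427
Denominator: 0.00118045 + 0.00684714 + 0.00354 + 0.0177427 = 0.0293103
So the posterior for State I is 0.00118045 / 0.0293103 ≈ 0.040.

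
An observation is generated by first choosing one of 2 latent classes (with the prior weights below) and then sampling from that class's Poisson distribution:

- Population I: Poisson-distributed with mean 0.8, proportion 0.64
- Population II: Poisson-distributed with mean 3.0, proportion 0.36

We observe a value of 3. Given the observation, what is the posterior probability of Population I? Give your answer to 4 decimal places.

0.2333

Posterior ∝ prior × likelihood, so P(k | x) ∝ π_k f_k(x); normalise over all components.
Poisson probabilities:
  f_I = e^(−0.8)·0.8^3/3! = 0.0383427
  f_II = e^(−3.0)·3.0^3/3! = 0.224042
Prior × likelihood for each component:
  π_I·f_I = 0.64 × 0.0383427 = 0.0245394
  π_II·f_II = 0.36 × 0.224042 = 0.0806551
Sum: 0.0245394 + 0.0806551 = 0.105194
P(Population I | the observation) = 0.0245394 / 0.105194 ≈ 0.2333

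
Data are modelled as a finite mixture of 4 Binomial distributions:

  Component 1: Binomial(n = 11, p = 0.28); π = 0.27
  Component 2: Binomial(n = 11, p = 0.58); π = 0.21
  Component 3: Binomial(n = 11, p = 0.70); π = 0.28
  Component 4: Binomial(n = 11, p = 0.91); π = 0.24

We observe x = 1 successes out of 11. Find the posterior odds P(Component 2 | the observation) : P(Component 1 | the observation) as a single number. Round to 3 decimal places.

0.007

The posterior odds equal the prior odds times the likelihood ratio: (π_i/π_j)·(f_i(x)/f_j(x)).
Binomial probabilities:
  p_1 = 0.115312
  p_2 = 0.00108972
  p_3 = 4.54677e-05
  p_4 = 3.49027e-10
Posterior odds = (π_2·p_2) / (π_1·p_1) = (0.21·0.00108972) / (0.27·0.115312) = 0.00022884 / 0.0311343 ≈ 0.007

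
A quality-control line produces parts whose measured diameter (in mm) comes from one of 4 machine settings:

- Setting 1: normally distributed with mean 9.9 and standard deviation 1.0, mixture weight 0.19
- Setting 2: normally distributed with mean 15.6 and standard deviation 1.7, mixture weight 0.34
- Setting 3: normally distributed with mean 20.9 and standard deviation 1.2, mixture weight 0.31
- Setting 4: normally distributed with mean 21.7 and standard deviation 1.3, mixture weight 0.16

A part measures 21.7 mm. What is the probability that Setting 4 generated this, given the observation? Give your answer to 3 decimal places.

0.373

The responsibility of component k is P(Z=k) f_k(x) divided by Σ_j P(Z=j) f_j(x).
Evaluate each component's likelihood at the observed value:
  p_1 = (1/(1.0·√(2π)))·exp(−(21.7−9.9)²/(2·1.0²)) = 0.398942·exp(-69.62000) = 2.31915e-31
  p_2 = (1/(1.7·√(2π)))·exp(−(21.7−15.6)²/(2·1.7²)) = 0.234672·exp(-6.43772) = 0.000375488
  p_3 = (1/(1.2·√(2π)))·exp(−(21.7−20.9)²/(2·1.2²)) = 0.332452·exp(-0.22222) = 0.266207
  p_4 = (1/(1.3·√(2π)))·exp(−(21.7−21.7)²/(2·1.3²)) = 0.306879·exp(-0.00000) = 0.306879
Unnormalised posteriors:
  P(Z=1)·p_1 = 0.19 × 2.31915e-31 = 4.40638e-32
  P(Z=2)·p_2 = 0.34 × 0.000375488 = 0.000127666
  P(Z=3)·p_3 = 0.31 × 0.266207 = 0.0825241
  P(Z=4)·p_4 = 0.16 × 0.306879 = 0.0491006
Denominator: 4.40638e-32 + 0.000127666 + 0.0825241 + 0.0491006 = 0.131752
P(Setting 4 | data) = 0.0491006 / 0.131752 ≈ 0.373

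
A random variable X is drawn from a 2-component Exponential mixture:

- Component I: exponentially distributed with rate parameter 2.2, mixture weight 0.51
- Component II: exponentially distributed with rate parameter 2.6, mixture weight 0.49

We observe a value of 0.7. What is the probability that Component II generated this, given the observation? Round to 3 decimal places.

0.462

Apply Bayes' rule: the posterior for each component is proportional to its prior times its likelihood at x.
Evaluate each component's likelihood at the observed value:
  f_I = 0.471638
  f_II = 0.421267
Unnormalised posteriors:
  w_I·f_I = 0.51 × 0.471638 = 0.240536
  w_II·f_II = 0.49 × 0.421267 = 0.206421
Denominator: 0.240536 + 0.206421 = 0.446956
Responsibility of Component II: 0.206421 / 0.446956 ≈ 0.462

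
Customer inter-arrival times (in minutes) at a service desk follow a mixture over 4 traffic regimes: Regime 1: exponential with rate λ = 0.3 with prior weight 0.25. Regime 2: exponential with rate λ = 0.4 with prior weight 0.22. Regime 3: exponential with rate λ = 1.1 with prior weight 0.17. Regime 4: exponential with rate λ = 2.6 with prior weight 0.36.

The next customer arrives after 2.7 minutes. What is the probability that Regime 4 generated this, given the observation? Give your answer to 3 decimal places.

0.011

P(component k | x) = w_k·f_k(x) / marginal(x), where marginal(x) = Σ_j w_j·f_j(x).
Evaluate each component's likelihood at the observed value:
  f_1 = 0.133457
  f_2 = 0.135838
  f_3 = 0.0564336
  f_4 = 0.00232395
Prior × likelihood for each component:
  w_1·f_1 = 0.25 × 0.133457 = 0.0333644
  w_2·f_2 = 0.22 × 0.135838 = 0.0298844
  w_3·f_3 = 0.17 × 0.0564336 = 0.00959372
  w_4·f_4 = 0.36 × 0.00232395 = 0.000836621
Sum: 0.0333644 + 0.0298844 + 0.00959372 + 0.000836621 = 0.0736791
P(Regime 4 | 2.7 minutes) ≈ 0.011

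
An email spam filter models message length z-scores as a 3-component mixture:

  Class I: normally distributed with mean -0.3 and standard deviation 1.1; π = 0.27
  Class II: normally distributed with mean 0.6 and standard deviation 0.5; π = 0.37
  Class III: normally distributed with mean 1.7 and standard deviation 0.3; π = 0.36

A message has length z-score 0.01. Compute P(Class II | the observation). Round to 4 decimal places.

P(component k | x) = w_k·f_k(x) / marginal(x), where marginal(x) = Σ_j w_j·f_j(x).
Normal densities:
  f_I = 0.348555
  f_II = 0.397726
  f_III = 1.709e-07
Prior × likelihood for each component:
  w_I·f_I = 0.27 × 0.348555 = 0.0941098
  w_II·f_II = 0.37 × 0.397726 = 0.147159
  w_III·f_III = 0.36 × 1.709e-07 = 6.1524e-08
Evidence: 0.0941098 + 0.147159 + 6.1524e-08 = 0.241269
P(Class II | x) ≈ 0.6099

0.6099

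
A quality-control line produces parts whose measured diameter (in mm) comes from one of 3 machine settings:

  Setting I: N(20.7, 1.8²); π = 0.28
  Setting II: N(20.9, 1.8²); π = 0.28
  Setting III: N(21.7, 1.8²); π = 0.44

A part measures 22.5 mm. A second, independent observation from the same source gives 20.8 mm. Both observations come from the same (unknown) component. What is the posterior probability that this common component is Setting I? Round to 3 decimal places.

0.239

By Bayes' theorem, P(k | x) = w_k f_k(x) / Σ_j w_j f_j(x).
Since both observations come from the same component, the likelihood for component k is f_k(x₁)·f_k(x₂).
  p_I = [(1/(1.8·√(2π)))·exp(−(22.5−20.7)²/(2·1.8²)) = 0.221635·exp(-0.50000) = 0.134428] × [0.221293] = 0.029748
  p_II = [(1/(1.8·√(2π)))·exp(−(22.5−20.9)²/(2·1.8²)) = 0.221635·exp(-0.39506) = 0.149302] × [0.221293] = 0.0330394
  p_III = [(1/(1.8·√(2π)))·exp(−(22.5−21.7)²/(2·1.8²)) = 0.221635·exp(-0.09877) = 0.200791] × [0.195592] = 0.0392731
Weight by the priors:
  w_I·p_I = 0.28 × 0.029748 = 0.00832944
  w_II·p_II = 0.28 × 0.0330394 = 0.00925102
  w_III·p_III = 0.44 × 0.0392731 = 0.0172802
Normaliser: 0.00832944 + 0.00925102 + 0.0172802 = 0.0348606
Responsibility of Setting I: 0.00832944 / 0.0348606 ≈ 0.239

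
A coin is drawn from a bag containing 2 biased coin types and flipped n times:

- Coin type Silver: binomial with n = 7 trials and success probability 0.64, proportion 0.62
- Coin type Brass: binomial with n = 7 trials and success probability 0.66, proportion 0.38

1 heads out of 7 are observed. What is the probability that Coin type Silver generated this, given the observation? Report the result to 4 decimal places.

Apply Bayes' rule: the posterior for each component is proportional to its prior times its likelihood at x.
Component likelihoods at x = 1 heads out of 7:
  p_Silver = 0.00975198
  p_Brass = 0.007137
Unnormalised posteriors:
  π_Silver·p_Silver = 0.62 × 0.00975198 = 0.00604623
  π_Brass·p_Brass = 0.38 × 0.007137 = 0.00271206
Sum: 0.00604623 + 0.00271206 = 0.00875829
Responsibility of Coin type Silver: 0.00604623 / 0.00875829 ≈ 0.6903

0.6903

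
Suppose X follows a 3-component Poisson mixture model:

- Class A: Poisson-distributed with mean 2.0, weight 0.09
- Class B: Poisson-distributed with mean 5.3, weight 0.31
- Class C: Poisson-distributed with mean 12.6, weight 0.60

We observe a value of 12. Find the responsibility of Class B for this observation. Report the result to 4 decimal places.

0.0229

Posterior ∝ prior × likelihood, so P(k | x) ∝ w_k f_k(x); normalise over all components.
Poisson probabilities:
  p_A = 1.15727e-06
  p_B = 0.00511933
  p_C = 0.11272
Weight by the priors:
  w_A·p_A = 0.09 × 1.15727e-06 = 1.04154e-07
  w_B·p_B = 0.31 × 0.00511933 = 0.00158699
  w_C·p_C = 0.60 × 0.11272 = 0.0676317
Sum: 1.04154e-07 + 0.00158699 + 0.0676317 = 0.0692188
P(Class B | 12) ≈ 0.0229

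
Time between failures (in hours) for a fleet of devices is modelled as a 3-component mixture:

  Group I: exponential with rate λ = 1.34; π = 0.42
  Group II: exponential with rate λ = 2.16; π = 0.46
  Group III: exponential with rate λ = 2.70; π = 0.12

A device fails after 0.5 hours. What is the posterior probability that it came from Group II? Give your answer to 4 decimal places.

0.4756

P(component k | x) = π_k·f_k(x) / marginal(x), where marginal(x) = Σ_j π_j·f_j(x).
Exponential densities:
  L_I = 0.685689
  L_II = 0.733526
  L_III = 0.699949
Prior × likelihood for each component:
  π_I·L_I = 0.42 × 0.685689 = 0.28799
  π_II·L_II = 0.46 × 0.733526 = 0.337422
  π_III·L_III = 0.12 × 0.699949 = 0.0839938
Denominator: 0.28799 + 0.337422 + 0.0839938 = 0.709406
P(Group II | the observation) = 0.337422 / 0.709406 ≈ 0.4756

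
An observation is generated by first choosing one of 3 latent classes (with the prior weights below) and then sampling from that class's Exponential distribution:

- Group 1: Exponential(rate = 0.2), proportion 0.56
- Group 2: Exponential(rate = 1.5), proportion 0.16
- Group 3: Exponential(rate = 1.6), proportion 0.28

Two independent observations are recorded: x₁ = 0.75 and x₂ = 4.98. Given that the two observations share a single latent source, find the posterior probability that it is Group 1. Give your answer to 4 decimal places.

0.9805

The responsibility of component k is π_k f_k(x) divided by Σ_j π_j f_j(x).
Since both observations come from the same component, the likelihood for component k is f_k(x₁)·f_k(x₂).
  L_1 = [0.2·e^(−0.2·0.75) = 0.2·e^(−0.1500) = 0.172142] × [0.0738708] = 0.0127162
  L_2 = [1.5·e^(−1.5·0.75) = 1.5·e^(−1.1250) = 0.486979] × [0.000854892] = 0.000416314
  L_3 = [1.6·e^(−1.6·0.75) = 1.6·e^(−1.2000) = 0.481911] × [0.000554194] = 0.000267072
Prior × likelihood for each component:
  π_1·L_1 = 0.56 × 0.0127162 = 0.00712109
  π_2·L_2 = 0.16 × 0.000416314 = 6.66103e-05
  π_3·L_3 = 0.28 × 0.000267072 = 7.47801e-05
Normaliser: 0.00712109 + 6.66103e-05 + 7.47801e-05 = 0.00726248
Responsibility of Group 1: 0.00712109 / 0.00726248 ≈ 0.9805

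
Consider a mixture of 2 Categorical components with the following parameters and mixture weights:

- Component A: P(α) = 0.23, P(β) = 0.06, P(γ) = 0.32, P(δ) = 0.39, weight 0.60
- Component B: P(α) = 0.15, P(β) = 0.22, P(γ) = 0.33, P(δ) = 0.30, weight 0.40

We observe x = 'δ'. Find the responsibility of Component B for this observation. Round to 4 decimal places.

0.3390

Apply Bayes' rule: the posterior for each component is proportional to its prior times its likelihood at x.
Evaluate each component's likelihood at the observed value:
  f_A = 0.39
  f_B = 0.3
Unnormalised posteriors:
  P(Z=A)·f_A = 0.60 × 0.39 = 0.234
  P(Z=B)·f_B = 0.40 × 0.3 = 0.12
Normaliser: 0.234 + 0.12 = 0.354
P(Component B | 'δ') ≈ 0.3390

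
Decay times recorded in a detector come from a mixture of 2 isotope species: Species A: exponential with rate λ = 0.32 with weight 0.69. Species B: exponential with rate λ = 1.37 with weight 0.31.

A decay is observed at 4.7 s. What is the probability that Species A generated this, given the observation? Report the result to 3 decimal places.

0.986

Apply Bayes' rule: the posterior for each component is proportional to its prior times its likelihood at x.
Component likelihoods at x = 4.7 s:
  L_A = 0.32·e^(−0.32·4.7) = 0.32·e^(−1.5040) = 0.0711166
  L_B = 1.37·e^(−1.37·4.7) = 1.37·e^(−6.4390) = 0.00218927
Prior × likelihood for each component:
  π_A·L_A = 0.69 × 0.0711166 = 0.0490705
  π_B·L_B = 0.31 × 0.00218927 = 0.000678672
Sum: 0.0490705 + 0.000678672 = 0.0497491
So the posterior for Species A is 0.0490705 / 0.0497491 ≈ 0.986.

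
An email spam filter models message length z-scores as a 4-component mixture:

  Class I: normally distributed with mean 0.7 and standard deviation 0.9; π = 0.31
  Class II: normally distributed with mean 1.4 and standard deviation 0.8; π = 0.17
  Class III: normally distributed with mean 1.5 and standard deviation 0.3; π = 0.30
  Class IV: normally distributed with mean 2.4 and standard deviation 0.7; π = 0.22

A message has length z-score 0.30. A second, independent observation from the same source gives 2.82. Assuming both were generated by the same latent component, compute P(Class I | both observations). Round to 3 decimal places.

0.459

P(component k | x) = P(Z=k)·f_k(x) / marginal(x), where marginal(x) = Σ_j P(Z=j)·f_j(x).
Since both observations come from the same component, the likelihood for component k is f_k(x₁)·f_k(x₂).
  L_I = [(1/(0.9·√(2π)))·exp(−(0.30−0.7)²/(2·0.9²)) = 0.443269·exp(-0.09877) = 0.401582] × [0.0276564] = 0.0111063
  L_II = [(1/(0.8·√(2π)))·exp(−(0.30−1.4)²/(2·0.8²)) = 0.498678·exp(-0.94531) = 0.193765] × [0.103198] = 0.0199962
  L_III = [(1/(0.3·√(2π)))·exp(−(0.30−1.5)²/(2·0.3²)) = 1.329808·exp(-8.00000) = 0.000446101] × [8.31416e-05] = 3.70895e-08
  L_IV = [(1/(0.7·√(2π)))·exp(−(0.30−2.4)²/(2·0.7²)) = 0.569918·exp(-4.50000) = 0.00633121] × [0.476035] = 0.00301388
Multiply by the mixture weights:
  P(Z=I)·L_I = 0.31 × 0.0111063 = 0.00344295
  P(Z=II)·L_II = 0.17 × 0.0199962 = 0.00339935
  P(Z=III)·L_III = 0.30 × 3.70895e-08 = 1.11269e-08
  P(Z=IV)·L_IV = 0.22 × 0.00301388 = 0.000663053
Marginal: 0.00344295 + 0.00339935 + 1.11269e-08 + 0.000663053 = 0.00750537
Responsibility of Class I: 0.00344295 / 0.00750537 ≈ 0.459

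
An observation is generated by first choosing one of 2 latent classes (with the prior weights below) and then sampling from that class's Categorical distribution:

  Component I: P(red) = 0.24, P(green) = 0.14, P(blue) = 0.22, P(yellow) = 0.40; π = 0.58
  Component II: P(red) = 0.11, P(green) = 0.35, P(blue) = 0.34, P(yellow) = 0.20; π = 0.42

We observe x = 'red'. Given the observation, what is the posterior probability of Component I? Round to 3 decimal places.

The responsibility of component k is w_k f_k(x) divided by Σ_j w_j f_j(x).
Evaluate each component's likelihood at the observed value:
  f_I = P(red | comp) = 0.24
  f_II = P(red | comp) = 0.11
Unnormalised posteriors:
  w_I·f_I = 0.58 × 0.24 = 0.1392
  w_II·f_II = 0.42 × 0.11 = 0.0462
Evidence: 0.1392 + 0.0462 = 0.1854
Responsibility of Component I: 0.1392 / 0.1854 ≈ 0.751

0.751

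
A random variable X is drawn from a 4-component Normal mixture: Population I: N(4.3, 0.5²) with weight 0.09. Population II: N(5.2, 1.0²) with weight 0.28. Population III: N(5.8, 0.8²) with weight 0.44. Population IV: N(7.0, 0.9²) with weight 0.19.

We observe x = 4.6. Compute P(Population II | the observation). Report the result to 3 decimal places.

0.411

Apply Bayes' rule: the posterior for each component is proportional to its prior times its likelihood at x.
Evaluate each component's likelihood at the observed value:
  L_I = 0.666449
  L_II = 0.333225
  L_III = 0.161897
  L_IV = 0.0126622
Unnormalised posteriors:
  π_I·L_I = 0.09 × 0.666449 = 0.0599804
  π_II·L_II = 0.28 × 0.333225 = 0.0933029
  π_III·L_III = 0.44 × 0.161897 = 0.0712347
  π_IV·L_IV = 0.19 × 0.0126622 = 0.00240582
Evidence: 0.0599804 + 0.0933029 + 0.0712347 + 0.00240582 = 0.226924
Responsibility of Population II: 0.0933029 / 0.226924 ≈ 0.411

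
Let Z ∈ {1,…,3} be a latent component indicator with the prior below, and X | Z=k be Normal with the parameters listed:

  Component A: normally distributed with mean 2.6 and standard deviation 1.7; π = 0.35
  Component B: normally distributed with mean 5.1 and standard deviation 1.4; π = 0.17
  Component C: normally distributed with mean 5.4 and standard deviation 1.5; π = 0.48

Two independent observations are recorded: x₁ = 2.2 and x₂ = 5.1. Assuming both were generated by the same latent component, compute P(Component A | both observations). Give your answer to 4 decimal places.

0.5581

By Bayes' theorem, P(k | x) = π_k f_k(x) / Σ_j π_j f_j(x).
Since both observations come from the same component, the likelihood for component k is f_k(x₁)·f_k(x₂).
  p_A = [(1/(1.7·√(2π)))·exp(−(2.2−2.6)²/(2·1.7²)) = 0.234672·exp(-0.02768) = 0.228265] × [0.0795888] = 0.0181673
  p_B = [(1/(1.4·√(2π)))·exp(−(2.2−5.1)²/(2·1.4²)) = 0.284959·exp(-2.14541) = 0.033346] × [0.284959] = 0.00950222
  p_C = [(1/(1.5·√(2π)))·exp(−(2.2−5.4)²/(2·1.5²)) = 0.265962·exp(-2.27556) = 0.0273248] × [0.260695] = 0.00712345
Weight by the priors:
  π_A·p_A = 0.35 × 0.0181673 = 0.00635857
  π_B·p_B = 0.17 × 0.00950222 = 0.00161538
  π_C·p_C = 0.48 × 0.00712345 = 0.00341926
Marginal: 0.00635857 + 0.00161538 + 0.00341926 = 0.0113932
Responsibility of Component A: 0.00635857 / 0.0113932 ≈ 0.5581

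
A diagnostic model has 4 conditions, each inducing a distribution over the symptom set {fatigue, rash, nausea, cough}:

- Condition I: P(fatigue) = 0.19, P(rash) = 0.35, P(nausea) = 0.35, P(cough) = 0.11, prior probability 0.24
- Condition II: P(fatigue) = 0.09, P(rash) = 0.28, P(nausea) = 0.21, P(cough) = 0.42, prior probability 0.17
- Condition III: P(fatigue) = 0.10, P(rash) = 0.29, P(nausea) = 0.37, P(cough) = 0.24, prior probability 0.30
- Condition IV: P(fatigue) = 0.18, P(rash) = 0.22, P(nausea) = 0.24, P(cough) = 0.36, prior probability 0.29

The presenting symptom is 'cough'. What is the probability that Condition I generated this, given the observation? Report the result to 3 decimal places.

0.096

The responsibility of component k is π_k f_k(x) divided by Σ_j π_j f_j(x).
Categorical probabilities:
  L_I = 0.11
  L_II = 0.42
  L_III = 0.24
  L_IV = 0.36
Unnormalised posteriors:
  π_I·L_I = 0.24 × 0.11 = 0.0264
  π_II·L_II = 0.17 × 0.42 = 0.0714
  π_III·L_III = 0.30 × 0.24 = 0.072
  π_IV·L_IV = 0.29 × 0.36 = 0.1044
Normaliser: 0.0264 + 0.0714 + 0.072 + 0.1044 = 0.2742
P(Condition I | 'cough') = 0.0264 / 0.2742 ≈ 0.096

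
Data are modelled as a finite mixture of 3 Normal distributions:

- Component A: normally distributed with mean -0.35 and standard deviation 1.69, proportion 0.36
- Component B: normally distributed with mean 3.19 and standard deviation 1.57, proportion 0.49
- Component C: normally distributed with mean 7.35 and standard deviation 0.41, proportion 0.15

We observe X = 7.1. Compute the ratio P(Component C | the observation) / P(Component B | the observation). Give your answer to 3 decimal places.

Only the two components matter; the odds are (w_i f_i(x)) / (w_j f_j(x)).
Normal densities:
  L_A = 1.42301e-05
  L_B = 0.0114339
  L_C = 0.807961
Odds = (0.15/0.49) × (0.807961/0.0114339) = 0.306122 × 70.6638 ≈ 21.632

21.632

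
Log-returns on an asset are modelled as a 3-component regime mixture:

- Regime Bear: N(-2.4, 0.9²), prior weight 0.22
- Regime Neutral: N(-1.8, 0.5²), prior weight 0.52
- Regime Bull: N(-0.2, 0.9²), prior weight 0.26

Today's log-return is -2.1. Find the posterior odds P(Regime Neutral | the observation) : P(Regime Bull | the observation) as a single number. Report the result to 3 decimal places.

Since P(k|x) ∝ π_k f_k(x), the posterior odds are π_i f_i(x) / (π_j f_j(x)).
Evaluate each component's likelihood at the observed value:
  L_Bear = (1/(0.9·√(2π)))·exp(−(-2.1−-2.4)²/(2·0.9²)) = 0.443269·exp(-0.05556) = 0.419315
  L_Neutral = (1/(0.5·√(2π)))·exp(−(-2.1−-1.8)²/(2·0.5²)) = 0.797885·exp(-0.18000) = 0.666449
  L_Bull = (1/(0.9·√(2π)))·exp(−(-2.1−-0.2)²/(2·0.9²)) = 0.443269·exp(-2.22840) = 0.0477406
0.346554 / 0.0124126 ≈ 27.920

27.920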